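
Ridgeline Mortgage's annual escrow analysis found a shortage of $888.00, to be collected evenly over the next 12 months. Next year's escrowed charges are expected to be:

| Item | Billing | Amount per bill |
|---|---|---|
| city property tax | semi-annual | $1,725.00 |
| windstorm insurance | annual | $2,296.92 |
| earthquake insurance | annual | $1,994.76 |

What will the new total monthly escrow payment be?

City property tax — $1,725.00 × 2 = $3,450.00/yr
Windstorm insurance — $2,296.92/yr
Earthquake insurance — $1,994.76/yr
Combined annual = $7,741.68
Base monthly escrow = $7,741.68 ÷ 12 = $645.14
Shortage spread = $888.00 ÷ 12 = $74.00/mo
Adjusted monthly = $645.14 + $74.00 = $719.14

$719.14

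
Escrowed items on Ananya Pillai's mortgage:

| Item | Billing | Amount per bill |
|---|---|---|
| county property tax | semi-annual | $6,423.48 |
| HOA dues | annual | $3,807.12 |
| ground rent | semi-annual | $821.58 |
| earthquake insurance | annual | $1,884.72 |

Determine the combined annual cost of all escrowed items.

$20,181.96

County property tax — $6,423.48 × 2 = $12,846.96/yr
HOA dues — $3,807.12/yr
Ground rent — $821.58 × 2 = $1,643.16/yr
Earthquake insurance — $1,884.72/yr
Total per year = $20,181.96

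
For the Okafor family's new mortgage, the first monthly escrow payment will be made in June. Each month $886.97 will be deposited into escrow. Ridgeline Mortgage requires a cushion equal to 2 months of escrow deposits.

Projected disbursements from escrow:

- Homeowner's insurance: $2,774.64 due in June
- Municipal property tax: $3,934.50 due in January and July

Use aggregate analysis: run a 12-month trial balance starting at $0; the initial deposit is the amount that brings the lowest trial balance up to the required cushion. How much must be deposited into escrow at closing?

$6,709.14

Cushion = 2 × $886.97 = $1,773.94
Trial balance (start $0, +$886.97 each month, − disbursements):
  Jun: +$886.97 − $2,774.64 → -$1,887.67
  Jul: +$886.97 − $3,934.50 → -$4,935.20
  Aug: +$886.97 → -$4,048.23
  Sep: +$886.97 → -$3,161.26
  Oct: +$886.97 → -$2,274.29
  Nov: +$886.97 → -$1,387.32
  Dec: +$886.97 → -$500.35
  Jan: +$886.97 − $3,934.50 → -$3,547.88
  Feb: +$886.97 → -$2,660.91
  Mar: +$886.97 → -$1,773.94
  Apr: +$886.97 → -$886.97
  May: +$886.97 → $0.00
Lowest trial balance = -$4,935.20 (Jul)
Initial deposit = cushion − low point = $1,773.94 − (-$4,935.20) = $6,709.14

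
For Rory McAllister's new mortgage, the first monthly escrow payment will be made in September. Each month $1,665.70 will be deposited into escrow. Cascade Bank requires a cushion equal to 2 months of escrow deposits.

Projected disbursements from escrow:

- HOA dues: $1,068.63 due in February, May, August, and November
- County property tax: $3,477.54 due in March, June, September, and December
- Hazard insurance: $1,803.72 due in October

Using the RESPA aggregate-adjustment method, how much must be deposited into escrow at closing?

Cushion = 2 × $1,665.70 = $3,331.40
Trial balance (start $0, +$1,665.70 each month, − disbursements):
  Sep: +$1,665.70 − $3,477.54 → -$1,811.84
  Oct: +$1,665.70 − $1,803.72 → -$1,949.86
  Nov: +$1,665.70 − $1,068.63 → -$1,352.79
  Dec: +$1,665.70 − $3,477.54 → -$3,164.63
  Jan: +$1,665.70 → -$1,498.93
  Feb: +$1,665.70 − $1,068.63 → -$901.86
  Mar: +$1,665.70 − $3,477.54 → -$2,713.70
  Apr: +$1,665.70 → -$1,048.00
  May: +$1,665.70 − $1,068.63 → -$450.93
  Jun: +$1,665.70 − $3,477.54 → -$2,262.77
  Jul: +$1,665.70 → -$597.07
  Aug: +$1,665.70 − $1,068.63 → $0.00
Lowest trial balance = -$3,164.63 (Dec)
Initial deposit = cushion − low point = $3,331.40 − (-$3,164.63) = $6,496.03

$6,496.03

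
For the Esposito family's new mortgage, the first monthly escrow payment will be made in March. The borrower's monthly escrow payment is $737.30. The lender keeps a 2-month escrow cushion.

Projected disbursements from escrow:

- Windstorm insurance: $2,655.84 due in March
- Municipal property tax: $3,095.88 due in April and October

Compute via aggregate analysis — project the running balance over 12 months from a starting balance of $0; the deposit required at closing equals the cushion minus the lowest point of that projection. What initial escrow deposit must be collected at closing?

Cushion = 2 × $737.30 = $1,474.60
Trial balance (start $0, +$737.30 each month, − disbursements):
  Mar: +$737.30 − $2,655.84 → -$1,918.54
  Apr: +$737.30 − $3,095.88 → -$4,277.12
  May: +$737.30 → -$3,539.82
  Jun: +$737.30 → -$2,802.52
  Jul: +$737.30 → -$2,065.22
  Aug: +$737.30 → -$1,327.92
  Sep: +$737.30 → -$590.62
  Oct: +$737.30 − $3,095.88 → -$2,949.20
  Nov: +$737.30 → -$2,211.90
  Dec: +$737.30 → -$1,474.60
  Jan: +$737.30 → -$737.30
  Feb: +$737.30 → $0.00
Lowest trial balance = -$4,277.12 (Apr)
Initial deposit = cushion − low point = $1,474.60 − (-$4,277.12) = $5,751.72

$5,751.72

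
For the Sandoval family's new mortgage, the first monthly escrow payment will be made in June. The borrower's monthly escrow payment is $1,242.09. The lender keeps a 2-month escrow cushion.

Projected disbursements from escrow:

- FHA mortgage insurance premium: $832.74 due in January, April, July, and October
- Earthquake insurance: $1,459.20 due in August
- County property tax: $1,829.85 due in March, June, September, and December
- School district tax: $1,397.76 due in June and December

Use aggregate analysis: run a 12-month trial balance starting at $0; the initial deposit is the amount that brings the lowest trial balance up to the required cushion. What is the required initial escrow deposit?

$5,199.30

Cushion = 2 × $1,242.09 = $2,484.18
Trial balance (start $0, +$1,242.09 each month, − disbursements):
  Jun: +$1,242.09 − $3,227.61 → -$1,985.52
  Jul: +$1,242.09 − $832.74 → -$1,576.17
  Aug: +$1,242.09 − $1,459.20 → -$1,793.28
  Sep: +$1,242.09 − $1,829.85 → -$2,381.04
  Oct: +$1,242.09 − $832.74 → -$1,971.69
  Nov: +$1,242.09 → -$729.60
  Dec: +$1,242.09 − $3,227.61 → -$2,715.12
  Jan: +$1,242.09 − $832.74 → -$2,305.77
  Feb: +$1,242.09 → -$1,063.68
  Mar: +$1,242.09 − $1,829.85 → -$1,651.44
  Apr: +$1,242.09 − $832.74 → -$1,242.09
  May: +$1,242.09 → $0.00
Lowest trial balance = -$2,715.12 (Dec)
Initial deposit = cushion − low point = $2,484.18 − (-$2,715.12) = $5,199.30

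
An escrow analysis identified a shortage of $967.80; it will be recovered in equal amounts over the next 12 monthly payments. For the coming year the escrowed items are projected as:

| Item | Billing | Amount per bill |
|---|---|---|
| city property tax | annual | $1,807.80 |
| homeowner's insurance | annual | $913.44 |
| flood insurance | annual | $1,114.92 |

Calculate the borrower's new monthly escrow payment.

$400.33

City property tax = $1,807.80/yr
Homeowner's insurance = $913.44/yr
Flood insurance = $1,114.92/yr
Combined annual = $3,836.16
Base monthly escrow = $3,836.16 / 12 = $319.68
Monthly shortage recovery: $967.80 ÷ 12 = $80.65
New monthly escrow = $319.68 + $80.65 = $400.33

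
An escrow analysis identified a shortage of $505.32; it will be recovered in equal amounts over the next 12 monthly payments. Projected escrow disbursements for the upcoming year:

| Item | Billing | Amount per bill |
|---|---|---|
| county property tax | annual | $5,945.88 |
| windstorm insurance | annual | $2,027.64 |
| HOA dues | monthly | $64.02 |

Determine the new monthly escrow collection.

$770.59

County property tax — $5,945.88 per year
Windstorm insurance — $2,027.64 per year
HOA dues — $64.02 × 12 = $768.24 per year
Yearly total = $5,945.88 + $2,027.64 + $768.24 = $8,741.76
Per month = $8,741.76 ÷ 12 = $728.48
Monthly shortage recovery: $505.32 / 12 = $42.11
Adjusted monthly = $728.48 + $42.11 = $770.59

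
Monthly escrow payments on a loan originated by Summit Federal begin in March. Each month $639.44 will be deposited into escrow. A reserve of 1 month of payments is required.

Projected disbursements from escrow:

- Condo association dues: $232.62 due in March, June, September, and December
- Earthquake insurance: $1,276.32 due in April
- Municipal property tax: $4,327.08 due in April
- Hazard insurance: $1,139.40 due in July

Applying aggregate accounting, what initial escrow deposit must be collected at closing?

$5,196.58

Cushion = 1 × $639.44 = $639.44
Trial balance (start $0, +$639.44 each month, − disbursements):
  Mar: +$639.44 − $232.62 → $406.82
  Apr: +$639.44 − $5,603.40 → -$4,557.14
  May: +$639.44 → -$3,917.70
  Jun: +$639.44 − $232.62 → -$3,510.88
  Jul: +$639.44 − $1,139.40 → -$4,010.84
  Aug: +$639.44 → -$3,371.40
  Sep: +$639.44 − $232.62 → -$2,964.58
  Oct: +$639.44 → -$2,325.14
  Nov: +$639.44 → -$1,685.70
  Dec: +$639.44 − $232.62 → -$1,278.88
  Jan: +$639.44 → -$639.44
  Feb: +$639.44 → $0.00
Lowest trial balance = -$4,557.14 (Apr)
Initial deposit = cushion − low point = $639.44 − (-$4,557.14) = $5,196.58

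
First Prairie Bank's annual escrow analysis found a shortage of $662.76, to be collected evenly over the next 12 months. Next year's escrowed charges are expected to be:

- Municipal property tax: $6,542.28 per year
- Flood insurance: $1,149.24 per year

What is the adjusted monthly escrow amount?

Municipal property tax — $6,542.28/yr
Flood insurance — $1,149.24/yr
Total annual escrow = $7,691.52
Per month = $7,691.52 / 12 = $640.96
Shortage spread = $662.76 / 12 = $55.23/mo
New monthly escrow = $640.96 + $55.23 = $696.19

$696.19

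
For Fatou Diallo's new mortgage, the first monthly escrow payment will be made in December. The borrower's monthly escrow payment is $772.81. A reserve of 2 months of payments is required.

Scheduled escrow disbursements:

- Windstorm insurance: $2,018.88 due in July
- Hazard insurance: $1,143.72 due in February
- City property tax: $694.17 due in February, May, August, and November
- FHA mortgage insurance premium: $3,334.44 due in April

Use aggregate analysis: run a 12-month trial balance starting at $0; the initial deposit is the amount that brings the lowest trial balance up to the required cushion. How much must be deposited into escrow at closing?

$3,248.52

Cushion = 2 × $772.81 = $1,545.62
Trial balance (start $0, +$772.81 each month, − disbursements):
  Dec: +$772.81 → $772.81
  Jan: +$772.81 → $1,545.62
  Feb: +$772.81 − $1,837.89 → $480.54
  Mar: +$772.81 → $1,253.35
  Apr: +$772.81 − $3,334.44 → -$1,308.28
  May: +$772.81 − $694.17 → -$1,229.64
  Jun: +$772.81 → -$456.83
  Jul: +$772.81 − $2,018.88 → -$1,702.90
  Aug: +$772.81 − $694.17 → -$1,624.26
  Sep: +$772.81 → -$851.45
  Oct: +$772.81 → -$78.64
  Nov: +$772.81 − $694.17 → $0.00
Lowest trial balance = -$1,702.90 (Jul)
Initial deposit = cushion − low point = $1,545.62 − (-$1,702.90) = $3,248.52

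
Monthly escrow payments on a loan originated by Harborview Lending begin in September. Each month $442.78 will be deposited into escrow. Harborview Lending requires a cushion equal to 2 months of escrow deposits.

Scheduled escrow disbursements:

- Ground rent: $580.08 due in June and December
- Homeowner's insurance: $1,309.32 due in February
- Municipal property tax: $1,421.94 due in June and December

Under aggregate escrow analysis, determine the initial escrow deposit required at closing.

Cushion = 2 × $442.78 = $885.56
Trial balance (start $0, +$442.78 each month, − disbursements):
  Sep: +$442.78 → $442.78
  Oct: +$442.78 → $885.56
  Nov: +$442.78 → $1,328.34
  Dec: +$442.78 − $2,002.02 → -$230.90
  Jan: +$442.78 → $211.88
  Feb: +$442.78 − $1,309.32 → -$654.66
  Mar: +$442.78 → -$211.88
  Apr: +$442.78 → $230.90
  May: +$442.78 → $673.68
  Jun: +$442.78 − $2,002.02 → -$885.56
  Jul: +$442.78 → -$442.78
  Aug: +$442.78 → $0.00
Lowest trial balance = -$885.56 (Jun)
Initial deposit = cushion − low point = $885.56 − (-$885.56) = $1,771.12

$1,771.12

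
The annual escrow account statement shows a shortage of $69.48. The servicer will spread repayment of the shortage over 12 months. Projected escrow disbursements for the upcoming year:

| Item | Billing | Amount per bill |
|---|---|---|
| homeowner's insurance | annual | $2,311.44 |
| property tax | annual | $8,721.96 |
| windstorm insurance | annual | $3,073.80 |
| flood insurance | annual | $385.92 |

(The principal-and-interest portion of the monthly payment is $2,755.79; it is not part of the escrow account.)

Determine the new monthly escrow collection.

$1,213.55

Homeowner's insurance: $2,311.44 annually
Property tax: $8,721.96 annually
Windstorm insurance: $3,073.80 annually
Flood insurance: $385.92 annually
Total per year = $2,311.44 + $8,721.96 + $3,073.80 + $385.92 = $14,493.12
Per month = $14,493.12 / 12 = $1,207.76
Shortage spread = $69.48 ÷ 12 = $5.79/mo
New monthly escrow = $1,207.76 + $5.79 = $1,213.55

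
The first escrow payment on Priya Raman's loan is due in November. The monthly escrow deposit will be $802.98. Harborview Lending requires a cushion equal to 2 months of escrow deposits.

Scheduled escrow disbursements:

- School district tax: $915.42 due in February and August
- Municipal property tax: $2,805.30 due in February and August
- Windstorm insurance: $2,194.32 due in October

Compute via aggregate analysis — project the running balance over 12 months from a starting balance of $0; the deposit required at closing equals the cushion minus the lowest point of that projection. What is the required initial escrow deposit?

Cushion = 2 × $802.98 = $1,605.96
Trial balance (start $0, +$802.98 each month, − disbursements):
  Nov: +$802.98 → $802.98
  Dec: +$802.98 → $1,605.96
  Jan: +$802.98 → $2,408.94
  Feb: +$802.98 − $3,720.72 → -$508.80
  Mar: +$802.98 → $294.18
  Apr: +$802.98 → $1,097.16
  May: +$802.98 → $1,900.14
  Jun: +$802.98 → $2,703.12
  Jul: +$802.98 → $3,506.10
  Aug: +$802.98 − $3,720.72 → $588.36
  Sep: +$802.98 → $1,391.34
  Oct: +$802.98 − $2,194.32 → $0.00
Lowest trial balance = -$508.80 (Feb)
Initial deposit = cushion − low point = $1,605.96 − (-$508.80) = $2,114.76

$2,114.76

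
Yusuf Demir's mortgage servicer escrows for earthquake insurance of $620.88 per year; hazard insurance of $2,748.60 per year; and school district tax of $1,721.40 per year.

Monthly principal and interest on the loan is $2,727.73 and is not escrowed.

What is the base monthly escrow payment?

Earthquake insurance: $620.88/yr
Hazard insurance: $2,748.60/yr
School district tax: $1,721.40/yr
Combined annual = $620.88 + $2,748.60 + $1,721.40 = $5,090.88
Monthly escrow = $5,090.88 / 12 = $424.24

$424.24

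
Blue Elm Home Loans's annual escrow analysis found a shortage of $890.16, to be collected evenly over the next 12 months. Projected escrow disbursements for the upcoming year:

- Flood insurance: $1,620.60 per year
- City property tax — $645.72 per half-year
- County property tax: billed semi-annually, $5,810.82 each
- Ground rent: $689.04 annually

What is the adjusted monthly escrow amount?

$1,342.74

Flood insurance: $1,620.60 annually
City property tax: $645.72 × 2 = $1,291.44 annually
County property tax: $5,810.82 × 2 = $11,621.64 annually
Ground rent: $689.04 annually
Combined annual = $1,620.60 + $1,291.44 + $11,621.64 + $689.04 = $15,222.72
Base monthly escrow = $15,222.72 ÷ 12 = $1,268.56
Shortage spread = $890.16 / 12 = $74.18/mo
Adjusted monthly = $1,268.56 + $74.18 = $1,342.74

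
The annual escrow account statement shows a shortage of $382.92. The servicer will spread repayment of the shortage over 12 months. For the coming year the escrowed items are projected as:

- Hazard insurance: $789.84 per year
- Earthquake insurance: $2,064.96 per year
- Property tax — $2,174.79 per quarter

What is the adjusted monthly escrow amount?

$994.74

Hazard insurance = $789.84
Earthquake insurance = $2,064.96
Property tax = $2,174.79 × 4 = $8,699.16
Combined annual = $789.84 + $2,064.96 + $8,699.16 = $11,553.96
Per month = $11,553.96 / 12 = $962.83
Shortage per month = $382.92 / 12 = $31.91
Adjusted monthly = $962.83 + $31.91 = $994.74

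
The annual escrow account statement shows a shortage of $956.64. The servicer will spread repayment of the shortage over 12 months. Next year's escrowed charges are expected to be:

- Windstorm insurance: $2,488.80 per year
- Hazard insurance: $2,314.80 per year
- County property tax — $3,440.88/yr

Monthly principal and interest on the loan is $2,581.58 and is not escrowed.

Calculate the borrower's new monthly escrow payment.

$766.76

Windstorm insurance: $2,488.80
Hazard insurance: $2,314.80
County property tax: $3,440.88
Annual escrow total = $2,488.80 + $2,314.80 + $3,440.88 = $8,244.48
Monthly escrow = $8,244.48 / 12 = $687.04
Shortage spread = $956.64 ÷ 12 = $79.72/mo
Adjusted monthly = $687.04 + $79.72 = $766.76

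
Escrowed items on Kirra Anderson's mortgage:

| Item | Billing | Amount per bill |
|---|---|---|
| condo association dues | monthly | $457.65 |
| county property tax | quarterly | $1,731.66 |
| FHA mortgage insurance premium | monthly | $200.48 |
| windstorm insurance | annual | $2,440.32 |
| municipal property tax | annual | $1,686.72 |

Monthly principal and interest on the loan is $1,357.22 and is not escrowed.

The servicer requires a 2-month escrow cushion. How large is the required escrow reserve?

Condo association dues: $457.65 × 12 = $5,491.80 annually
County property tax: $1,731.66 × 4 = $6,926.64 annually
FHA mortgage insurance premium: $200.48 × 12 = $2,405.76 annually
Windstorm insurance: $2,440.32 annually
Municipal property tax: $1,686.72 annually
Total per year = $5,491.80 + $6,926.64 + $2,405.76 + $2,440.32 + $1,686.72 = $18,951.24
Base monthly escrow = $18,951.24 / 12 = $1,579.27
Required cushion = 2 × $1,579.27 = $3,158.54

$3,158.54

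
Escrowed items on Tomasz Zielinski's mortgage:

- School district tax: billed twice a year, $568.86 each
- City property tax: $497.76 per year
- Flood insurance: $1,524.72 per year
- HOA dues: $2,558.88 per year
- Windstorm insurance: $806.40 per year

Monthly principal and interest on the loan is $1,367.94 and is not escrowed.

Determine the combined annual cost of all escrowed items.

School district tax: $568.86 × 2 = $1,137.72 per year
City property tax: $497.76 per year
Flood insurance: $1,524.72 per year
HOA dues: $2,558.88 per year
Windstorm insurance: $806.40 per year
Total per year = $1,137.72 + $497.76 + $1,524.72 + $2,558.88 + $806.40 = $6,525.48

$6,525.48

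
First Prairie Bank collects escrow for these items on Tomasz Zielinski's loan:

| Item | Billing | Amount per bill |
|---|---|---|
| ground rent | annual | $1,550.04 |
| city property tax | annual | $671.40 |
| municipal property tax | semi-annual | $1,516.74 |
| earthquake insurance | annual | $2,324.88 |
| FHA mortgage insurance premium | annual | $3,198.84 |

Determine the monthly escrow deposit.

Ground rent — $1,550.04 per year
City property tax — $671.40 per year
Municipal property tax — $1,516.74 × 2 = $3,033.48 per year
Earthquake insurance — $2,324.88 per year
FHA mortgage insurance premium — $3,198.84 per year
Total per year = $10,778.64
Monthly = $10,778.64 / 12 = $898.22

$898.22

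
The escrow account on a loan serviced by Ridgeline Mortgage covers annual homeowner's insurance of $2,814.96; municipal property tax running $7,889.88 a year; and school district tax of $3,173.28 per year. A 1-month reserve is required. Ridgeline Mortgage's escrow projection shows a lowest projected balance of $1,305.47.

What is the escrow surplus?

Homeowner's insurance: $2,814.96 per year
Municipal property tax: $7,889.88 per year
School district tax: $3,173.28 per year
Yearly total = $13,878.12
Per month = $13,878.12 ÷ 12 = $1,156.51
Cushion = 1 × $1,156.51 = $1,156.51
Surplus = $1,305.47 − $1,156.51 = $148.96

$148.96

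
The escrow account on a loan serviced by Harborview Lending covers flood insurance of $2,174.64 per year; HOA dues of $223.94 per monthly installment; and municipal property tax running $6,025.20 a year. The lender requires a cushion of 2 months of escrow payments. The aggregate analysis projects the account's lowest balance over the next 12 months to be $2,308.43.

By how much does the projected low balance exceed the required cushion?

Flood insurance = $2,174.64 per year
HOA dues = $223.94 × 12 = $2,687.28 per year
Municipal property tax = $6,025.20 per year
Annual escrow total = $10,887.12
Monthly escrow = $10,887.12 ÷ 12 = $907.26
Required reserve = 2 × $907.26 = $1,814.52
Surplus = $2,308.43 − $1,814.52 = $493.91

$493.91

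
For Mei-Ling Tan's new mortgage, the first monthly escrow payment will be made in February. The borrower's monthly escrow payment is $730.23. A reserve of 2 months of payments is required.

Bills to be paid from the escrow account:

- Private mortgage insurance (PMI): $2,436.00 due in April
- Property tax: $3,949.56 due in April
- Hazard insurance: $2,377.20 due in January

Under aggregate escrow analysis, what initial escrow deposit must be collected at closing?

Cushion = 2 × $730.23 = $1,460.46
Trial balance (start $0, +$730.23 each month, − disbursements):
  Feb: +$730.23 → $730.23
  Mar: +$730.23 → $1,460.46
  Apr: +$730.23 − $6,385.56 → -$4,194.87
  May: +$730.23 → -$3,464.64
  Jun: +$730.23 → -$2,734.41
  Jul: +$730.23 → -$2,004.18
  Aug: +$730.23 → -$1,273.95
  Sep: +$730.23 → -$543.72
  Oct: +$730.23 → $186.51
  Nov: +$730.23 → $916.74
  Dec: +$730.23 → $1,646.97
  Jan: +$730.23 − $2,377.20 → $0.00
Lowest trial balance = -$4,194.87 (Apr)
Initial deposit = cushion − low point = $1,460.46 − (-$4,194.87) = $5,655.33

$5,655.33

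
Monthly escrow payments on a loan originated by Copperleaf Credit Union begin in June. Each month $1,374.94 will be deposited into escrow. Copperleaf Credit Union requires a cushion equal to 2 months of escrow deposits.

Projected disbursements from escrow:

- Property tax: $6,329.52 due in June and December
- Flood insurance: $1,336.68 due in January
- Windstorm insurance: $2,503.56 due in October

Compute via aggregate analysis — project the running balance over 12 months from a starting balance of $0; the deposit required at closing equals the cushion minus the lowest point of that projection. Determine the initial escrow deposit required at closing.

$8,287.90

Cushion = 2 × $1,374.94 = $2,749.88
Trial balance (start $0, +$1,374.94 each month, − disbursements):
  Jun: +$1,374.94 − $6,329.52 → -$4,954.58
  Jul: +$1,374.94 → -$3,579.64
  Aug: +$1,374.94 → -$2,204.70
  Sep: +$1,374.94 → -$829.76
  Oct: +$1,374.94 − $2,503.56 → -$1,958.38
  Nov: +$1,374.94 → -$583.44
  Dec: +$1,374.94 − $6,329.52 → -$5,538.02
  Jan: +$1,374.94 − $1,336.68 → -$5,499.76
  Feb: +$1,374.94 → -$4,124.82
  Mar: +$1,374.94 → -$2,749.88
  Apr: +$1,374.94 → -$1,374.94
  May: +$1,374.94 → $0.00
Lowest trial balance = -$5,538.02 (Dec)
Initial deposit = cushion − low point = $2,749.88 − (-$5,538.02) = $8,287.90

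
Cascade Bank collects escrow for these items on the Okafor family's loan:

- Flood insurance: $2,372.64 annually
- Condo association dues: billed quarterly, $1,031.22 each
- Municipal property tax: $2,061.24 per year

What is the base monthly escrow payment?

$713.23

Flood insurance = $2,372.64 per year
Condo association dues = $1,031.22 × 4 = $4,124.88 per year
Municipal property tax = $2,061.24 per year
Yearly total = $2,372.64 + $4,124.88 + $2,061.24 = $8,558.76
Per month = $8,558.76 ÷ 12 = $713.23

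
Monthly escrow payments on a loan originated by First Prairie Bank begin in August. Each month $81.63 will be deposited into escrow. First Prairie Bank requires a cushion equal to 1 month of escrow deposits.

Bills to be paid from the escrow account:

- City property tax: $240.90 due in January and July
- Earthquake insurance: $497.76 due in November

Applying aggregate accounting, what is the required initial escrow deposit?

Cushion = 1 × $81.63 = $81.63
Trial balance (start $0, +$81.63 each month, − disbursements):
  Aug: +$81.63 → $81.63
  Sep: +$81.63 → $163.26
  Oct: +$81.63 → $244.89
  Nov: +$81.63 − $497.76 → -$171.24
  Dec: +$81.63 → -$89.61
  Jan: +$81.63 − $240.90 → -$248.88
  Feb: +$81.63 → -$167.25
  Mar: +$81.63 → -$85.62
  Apr: +$81.63 → -$3.99
  May: +$81.63 → $77.64
  Jun: +$81.63 → $159.27
  Jul: +$81.63 − $240.90 → $0.00
Lowest trial balance = -$248.88 (Jan)
Initial deposit = cushion − low point = $81.63 − (-$248.88) = $330.51

$330.51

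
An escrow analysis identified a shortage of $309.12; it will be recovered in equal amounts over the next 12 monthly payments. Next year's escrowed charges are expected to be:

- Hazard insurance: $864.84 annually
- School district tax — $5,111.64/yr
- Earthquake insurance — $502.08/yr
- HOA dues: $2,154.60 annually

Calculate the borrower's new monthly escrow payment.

Hazard insurance: $864.84
School district tax: $5,111.64
Earthquake insurance: $502.08
HOA dues: $2,154.60
Combined annual = $864.84 + $5,111.64 + $502.08 + $2,154.60 = $8,633.16
Monthly escrow = $8,633.16 / 12 = $719.43
Shortage per month = $309.12 ÷ 12 = $25.76
Adjusted monthly = $719.43 + $25.76 = $745.19

$745.19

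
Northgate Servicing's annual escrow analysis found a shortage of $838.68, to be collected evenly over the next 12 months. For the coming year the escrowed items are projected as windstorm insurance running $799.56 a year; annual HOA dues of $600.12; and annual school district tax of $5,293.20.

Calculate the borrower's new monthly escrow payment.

$627.63

Windstorm insurance — $799.56/yr
HOA dues — $600.12/yr
School district tax — $5,293.20/yr
Annual escrow total = $799.56 + $600.12 + $5,293.20 = $6,692.88
Per month = $6,692.88 ÷ 12 = $557.74
Monthly shortage recovery: $838.68 / 12 = $69.89
Adjusted monthly = $557.74 + $69.89 = $627.63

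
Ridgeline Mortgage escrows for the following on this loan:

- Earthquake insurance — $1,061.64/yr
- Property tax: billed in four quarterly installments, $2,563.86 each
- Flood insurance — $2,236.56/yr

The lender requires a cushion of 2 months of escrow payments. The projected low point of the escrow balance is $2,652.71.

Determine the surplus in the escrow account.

$393.77

Earthquake insurance: $1,061.64 per year
Property tax: $2,563.86 × 4 = $10,255.44 per year
Flood insurance: $2,236.56 per year
Combined annual = $1,061.64 + $10,255.44 + $2,236.56 = $13,553.64
Per month = $13,553.64 ÷ 12 = $1,129.47
Required reserve = 2 × $1,129.47 = $2,258.94
Excess over cushion: $2,652.71 − $2,258.94 = $393.77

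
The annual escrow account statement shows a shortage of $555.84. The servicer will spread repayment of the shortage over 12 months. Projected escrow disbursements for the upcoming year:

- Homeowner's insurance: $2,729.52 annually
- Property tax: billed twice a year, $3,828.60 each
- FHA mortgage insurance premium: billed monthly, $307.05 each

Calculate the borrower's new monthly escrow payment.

$1,218.93

Homeowner's insurance: $2,729.52/yr
Property tax: $3,828.60 × 2 = $7,657.20/yr
FHA mortgage insurance premium: $307.05 × 12 = $3,684.60/yr
Yearly total = $2,729.52 + $7,657.20 + $3,684.60 = $14,071.32
Monthly = $14,071.32 ÷ 12 = $1,172.61
Monthly shortage recovery: $555.84 ÷ 12 = $46.32
New monthly escrow = $1,172.61 + $46.32 = $1,218.93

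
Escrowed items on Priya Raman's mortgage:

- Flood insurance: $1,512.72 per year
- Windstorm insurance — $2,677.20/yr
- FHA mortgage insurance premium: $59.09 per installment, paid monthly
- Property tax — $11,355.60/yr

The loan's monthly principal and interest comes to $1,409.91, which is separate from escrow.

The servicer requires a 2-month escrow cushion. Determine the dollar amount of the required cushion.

$2,709.10

Flood insurance = $1,512.72 per year
Windstorm insurance = $2,677.20 per year
FHA mortgage insurance premium = $59.09 × 12 = $709.08 per year
Property tax = $11,355.60 per year
Annual escrow total = $1,512.72 + $2,677.20 + $709.08 + $11,355.60 = $16,254.60
Monthly = $16,254.60 / 12 = $1,354.55
Required cushion = 2 × $1,354.55 = $2,709.10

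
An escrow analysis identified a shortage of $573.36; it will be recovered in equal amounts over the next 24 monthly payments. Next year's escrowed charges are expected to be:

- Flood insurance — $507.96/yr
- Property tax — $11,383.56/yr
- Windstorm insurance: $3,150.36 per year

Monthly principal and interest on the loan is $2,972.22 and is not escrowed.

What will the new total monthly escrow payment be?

Flood insurance — $507.96 annually
Property tax — $11,383.56 annually
Windstorm insurance — $3,150.36 annually
Total per year = $507.96 + $11,383.56 + $3,150.36 = $15,041.88
Monthly = $15,041.88 / 12 = $1,253.49
Shortage per month = $573.36 / 24 = $23.89
Adjusted monthly = $1,253.49 + $23.89 = $1,277.38

$1,277.38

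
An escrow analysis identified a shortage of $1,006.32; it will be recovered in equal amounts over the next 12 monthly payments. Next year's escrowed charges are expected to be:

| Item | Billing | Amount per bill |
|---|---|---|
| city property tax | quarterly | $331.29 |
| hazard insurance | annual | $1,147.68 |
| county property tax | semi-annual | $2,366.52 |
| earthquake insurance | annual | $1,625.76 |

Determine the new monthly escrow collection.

$819.83

City property tax — $331.29 × 4 = $1,325.16
Hazard insurance — $1,147.68
County property tax — $2,366.52 × 2 = $4,733.04
Earthquake insurance — $1,625.76
Combined annual = $8,831.64
Per month = $8,831.64 / 12 = $735.97
Monthly shortage recovery: $1,006.32 / 12 = $83.86
Adjusted monthly = $735.97 + $83.86 = $819.83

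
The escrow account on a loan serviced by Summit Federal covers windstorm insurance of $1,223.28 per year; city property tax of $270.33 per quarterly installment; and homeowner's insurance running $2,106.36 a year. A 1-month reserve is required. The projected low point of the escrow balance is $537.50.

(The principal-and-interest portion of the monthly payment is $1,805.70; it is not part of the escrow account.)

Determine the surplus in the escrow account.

$169.92

Windstorm insurance — $1,223.28 per year
City property tax — $270.33 × 4 = $1,081.32 per year
Homeowner's insurance — $2,106.36 per year
Total annual escrow = $4,410.96
Base monthly escrow = $4,410.96 / 12 = $367.58
Required cushion = 1 × $367.58 = $367.58
Surplus = $537.50 − $367.58 = $169.92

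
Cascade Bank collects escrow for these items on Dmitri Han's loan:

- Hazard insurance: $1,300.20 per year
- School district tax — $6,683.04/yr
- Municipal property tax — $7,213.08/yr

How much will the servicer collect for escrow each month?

$1,266.36

Hazard insurance: $1,300.20 per year
School district tax: $6,683.04 per year
Municipal property tax: $7,213.08 per year
Total per year = $15,196.32
Base monthly escrow = $15,196.32 / 12 = $1,266.36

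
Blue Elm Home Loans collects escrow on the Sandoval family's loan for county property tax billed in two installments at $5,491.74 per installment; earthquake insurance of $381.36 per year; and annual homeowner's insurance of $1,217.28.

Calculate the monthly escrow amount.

$1,048.51

County property tax = $5,491.74 × 2 = $10,983.48 annually
Earthquake insurance = $381.36 annually
Homeowner's insurance = $1,217.28 annually
Total per year = $12,582.12
Base monthly escrow = $12,582.12 ÷ 12 = $1,048.51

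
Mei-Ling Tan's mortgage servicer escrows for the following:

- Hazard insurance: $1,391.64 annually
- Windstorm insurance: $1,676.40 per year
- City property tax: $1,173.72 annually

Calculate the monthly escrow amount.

Hazard insurance: $1,391.64
Windstorm insurance: $1,676.40
City property tax: $1,173.72
Annual escrow total = $4,241.76
Monthly escrow = $4,241.76 / 12 = $353.48

$353.48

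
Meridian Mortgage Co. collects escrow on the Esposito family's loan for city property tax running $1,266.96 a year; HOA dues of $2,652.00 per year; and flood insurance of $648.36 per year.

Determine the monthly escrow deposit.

$380.61

City property tax — $1,266.96 per year
HOA dues — $2,652.00 per year
Flood insurance — $648.36 per year
Combined annual = $4,567.32
Monthly escrow = $4,567.32 ÷ 12 = $380.61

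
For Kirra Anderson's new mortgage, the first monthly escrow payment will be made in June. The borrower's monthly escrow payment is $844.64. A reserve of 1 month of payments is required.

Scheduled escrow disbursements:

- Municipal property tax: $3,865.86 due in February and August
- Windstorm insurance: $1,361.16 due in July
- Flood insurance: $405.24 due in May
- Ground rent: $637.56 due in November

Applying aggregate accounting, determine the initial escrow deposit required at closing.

Cushion = 1 × $844.64 = $844.64
Trial balance (start $0, +$844.64 each month, − disbursements):
  Jun: +$844.64 → $844.64
  Jul: +$844.64 − $1,361.16 → $328.12
  Aug: +$844.64 − $3,865.86 → -$2,693.10
  Sep: +$844.64 → -$1,848.46
  Oct: +$844.64 → -$1,003.82
  Nov: +$844.64 − $637.56 → -$796.74
  Dec: +$844.64 → $47.90
  Jan: +$844.64 → $892.54
  Feb: +$844.64 − $3,865.86 → -$2,128.68
  Mar: +$844.64 → -$1,284.04
  Apr: +$844.64 → -$439.40
  May: +$844.64 − $405.24 → $0.00
Lowest trial balance = -$2,693.10 (Aug)
Initial deposit = cushion − low point = $844.64 − (-$2,693.10) = $3,537.74

$3,537.74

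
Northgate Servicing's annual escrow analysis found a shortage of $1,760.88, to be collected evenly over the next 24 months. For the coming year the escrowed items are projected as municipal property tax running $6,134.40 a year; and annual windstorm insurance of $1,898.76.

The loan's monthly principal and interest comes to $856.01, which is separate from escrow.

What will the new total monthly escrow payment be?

Municipal property tax — $6,134.40
Windstorm insurance — $1,898.76
Yearly total = $6,134.40 + $1,898.76 = $8,033.16
Monthly = $8,033.16 / 12 = $669.43
Monthly shortage recovery: $1,760.88 ÷ 24 = $73.37
Adjusted monthly = $669.43 + $73.37 = $742.80

$742.80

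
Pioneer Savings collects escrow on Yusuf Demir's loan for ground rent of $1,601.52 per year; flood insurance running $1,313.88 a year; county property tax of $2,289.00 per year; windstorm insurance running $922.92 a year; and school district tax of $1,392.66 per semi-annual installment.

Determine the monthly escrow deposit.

Ground rent: $1,601.52 per year
Flood insurance: $1,313.88 per year
County property tax: $2,289.00 per year
Windstorm insurance: $922.92 per year
School district tax: $1,392.66 × 2 = $2,785.32 per year
Combined annual = $1,601.52 + $1,313.88 + $2,289.00 + $922.92 + $2,785.32 = $8,912.64
Per month = $8,912.64 / 12 = $742.72

$742.72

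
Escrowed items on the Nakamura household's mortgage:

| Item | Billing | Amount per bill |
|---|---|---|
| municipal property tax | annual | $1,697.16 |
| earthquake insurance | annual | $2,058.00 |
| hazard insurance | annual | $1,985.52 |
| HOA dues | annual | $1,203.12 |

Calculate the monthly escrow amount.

$578.65

Municipal property tax: $1,697.16 per year
Earthquake insurance: $2,058.00 per year
Hazard insurance: $1,985.52 per year
HOA dues: $1,203.12 per year
Total per year = $1,697.16 + $2,058.00 + $1,985.52 + $1,203.12 = $6,943.80
Monthly = $6,943.80 ÷ 12 = $578.65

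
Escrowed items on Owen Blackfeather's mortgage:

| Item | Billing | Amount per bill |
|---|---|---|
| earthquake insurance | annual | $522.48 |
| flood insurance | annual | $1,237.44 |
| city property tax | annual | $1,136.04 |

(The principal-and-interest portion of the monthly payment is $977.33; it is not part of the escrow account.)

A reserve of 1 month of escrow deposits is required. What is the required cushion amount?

$241.33

Earthquake insurance = $522.48 annually
Flood insurance = $1,237.44 annually
City property tax = $1,136.04 annually
Total annual escrow = $2,895.96
Per month = $2,895.96 / 12 = $241.33
Required cushion = 1 × $241.33 = $241.33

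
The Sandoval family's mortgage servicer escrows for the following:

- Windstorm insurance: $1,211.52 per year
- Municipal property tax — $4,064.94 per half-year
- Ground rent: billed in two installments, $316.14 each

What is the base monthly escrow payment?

Windstorm insurance: $1,211.52
Municipal property tax: $4,064.94 × 2 = $8,129.88
Ground rent: $316.14 × 2 = $632.28
Total annual escrow = $9,973.68
Monthly = $9,973.68 / 12 = $831.14

$831.14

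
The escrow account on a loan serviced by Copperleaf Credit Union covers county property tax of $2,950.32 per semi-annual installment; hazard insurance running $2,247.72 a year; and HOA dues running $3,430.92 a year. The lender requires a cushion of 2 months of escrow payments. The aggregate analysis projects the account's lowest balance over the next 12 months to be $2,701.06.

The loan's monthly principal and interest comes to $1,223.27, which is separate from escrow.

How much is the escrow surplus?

$771.18

County property tax — $2,950.32 × 2 = $5,900.64 per year
Hazard insurance — $2,247.72 per year
HOA dues — $3,430.92 per year
Yearly total = $5,900.64 + $2,247.72 + $3,430.92 = $11,579.28
Per month = $11,579.28 ÷ 12 = $964.94
Cushion = 2 × $964.94 = $1,929.88
Excess over cushion: $2,701.06 − $1,929.88 = $771.18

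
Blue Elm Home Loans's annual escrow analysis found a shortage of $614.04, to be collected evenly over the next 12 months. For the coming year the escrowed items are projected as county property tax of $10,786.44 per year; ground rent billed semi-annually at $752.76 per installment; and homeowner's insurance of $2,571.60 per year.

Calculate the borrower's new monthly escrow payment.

$1,289.80

County property tax — $10,786.44 annually
Ground rent — $752.76 × 2 = $1,505.52 annually
Homeowner's insurance — $2,571.60 annually
Total annual escrow = $10,786.44 + $1,505.52 + $2,571.60 = $14,863.56
Base monthly escrow = $14,863.56 / 12 = $1,238.63
Shortage spread = $614.04 ÷ 12 = $51.17/mo
New monthly escrow = $1,238.63 + $51.17 = $1,289.80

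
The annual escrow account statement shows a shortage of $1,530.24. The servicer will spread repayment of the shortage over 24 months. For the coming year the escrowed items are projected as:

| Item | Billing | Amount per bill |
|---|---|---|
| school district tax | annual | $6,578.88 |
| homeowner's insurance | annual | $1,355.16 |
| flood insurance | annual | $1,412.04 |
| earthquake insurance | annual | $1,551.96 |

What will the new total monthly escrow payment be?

School district tax: $6,578.88 per year
Homeowner's insurance: $1,355.16 per year
Flood insurance: $1,412.04 per year
Earthquake insurance: $1,551.96 per year
Total per year = $6,578.88 + $1,355.16 + $1,412.04 + $1,551.96 = $10,898.04
Monthly = $10,898.04 ÷ 12 = $908.17
Monthly shortage recovery: $1,530.24 ÷ 24 = $63.76
New monthly escrow = $908.17 + $63.76 = $971.93

$971.93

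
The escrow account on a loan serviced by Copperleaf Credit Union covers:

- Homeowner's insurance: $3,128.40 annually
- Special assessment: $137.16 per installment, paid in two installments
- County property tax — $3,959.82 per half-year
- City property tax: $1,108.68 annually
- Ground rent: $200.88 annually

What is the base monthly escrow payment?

Homeowner's insurance = $3,128.40
Special assessment = $137.16 × 2 = $274.32
County property tax = $3,959.82 × 2 = $7,919.64
City property tax = $1,108.68
Ground rent = $200.88
Total annual escrow = $3,128.40 + $274.32 + $7,919.64 + $1,108.68 + $200.88 = $12,631.92
Monthly = $12,631.92 ÷ 12 = $1,052.66

$1,052.66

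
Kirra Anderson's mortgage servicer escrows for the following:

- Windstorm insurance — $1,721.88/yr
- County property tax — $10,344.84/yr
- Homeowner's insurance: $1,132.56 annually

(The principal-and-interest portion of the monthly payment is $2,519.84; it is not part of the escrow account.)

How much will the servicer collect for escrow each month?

Windstorm insurance = $1,721.88 annually
County property tax = $10,344.84 annually
Homeowner's insurance = $1,132.56 annually
Total annual escrow = $1,721.88 + $10,344.84 + $1,132.56 = $13,199.28
Monthly = $13,199.28 / 12 = $1,099.94

$1,099.94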